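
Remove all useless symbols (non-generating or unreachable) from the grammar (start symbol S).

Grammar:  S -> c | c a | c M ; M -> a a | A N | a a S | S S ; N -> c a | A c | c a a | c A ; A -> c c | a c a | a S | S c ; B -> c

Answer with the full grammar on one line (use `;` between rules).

S -> c | c a | c M; M -> a a | A N | a a S | S S; N -> c a | A c | c a a | c A; A -> c c | a c a | a S | S c

Generating nonterminals: {A, B, M, N, S}.
Reachable from S after that: {A, M, N, S}.
Removed useless symbols: {B} and every production mentioning them.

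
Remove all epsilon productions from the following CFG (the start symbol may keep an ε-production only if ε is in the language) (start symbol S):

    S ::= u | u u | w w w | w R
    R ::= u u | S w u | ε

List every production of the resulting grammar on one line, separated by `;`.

S ::= u | u u | w w w | w R | w; R ::= u u | S w u

Nullable set = {R}.
ε ∉ L(G), so no ε-production is kept.
For each production, add variants omitting each subset of nullable occurrences: S → w R gives w R | w.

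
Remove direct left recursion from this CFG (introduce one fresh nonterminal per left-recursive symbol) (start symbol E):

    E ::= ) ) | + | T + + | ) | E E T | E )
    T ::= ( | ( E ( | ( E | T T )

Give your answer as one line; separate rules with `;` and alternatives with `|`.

Directly left-recursive nonterminals: E, T.
For E: α = {E T, )}, β = {) ), +, T + +, )}. Rewrite as E → β E' and E' → α E' | ε.
For T: α = {T )}, β = {(, ( E (, ( E}. Rewrite as T → β T' and T' → α T' | ε.

E ::= ) ) E' | + E' | T + + E' | ) E'; T ::= ( T' | ( E ( T' | ( E T'; E' ::= E T E' | ) E' | ε; T' ::= T ) T' | ε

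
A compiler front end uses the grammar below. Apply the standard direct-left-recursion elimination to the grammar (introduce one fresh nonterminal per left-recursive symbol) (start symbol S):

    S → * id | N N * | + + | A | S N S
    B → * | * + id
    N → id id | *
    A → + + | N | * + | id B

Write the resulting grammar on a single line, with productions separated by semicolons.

Directly left-recursive nonterminal: S.
For S: α = {N S}, β = {* id, N N *, + +, A}. Rewrite as S → β S' and S' → α S' | ε.

S → * id S' | N N * S' | + + S' | A S'; B → * | * + id; N → id id | *; A → + + | N | * + | id B; S' → N S S' | ε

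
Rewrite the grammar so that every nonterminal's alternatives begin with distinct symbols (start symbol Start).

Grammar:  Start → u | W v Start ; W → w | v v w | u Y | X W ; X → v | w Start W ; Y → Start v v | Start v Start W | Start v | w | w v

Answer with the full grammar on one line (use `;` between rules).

Y has alternatives sharing prefix 'Start v': factor to Y → Start v Y1 with Y1 → v | Start W | ε.
Y has alternatives sharing prefix 'w': factor to Y → w Y2 with Y2 → ε | v.

Start → u | W v Start; W → w | v v w | u Y | X W; X → v | w Start W; Y → Start v Y1 | w Y2; Y1 → v | Start W | ε; Y2 → ε | v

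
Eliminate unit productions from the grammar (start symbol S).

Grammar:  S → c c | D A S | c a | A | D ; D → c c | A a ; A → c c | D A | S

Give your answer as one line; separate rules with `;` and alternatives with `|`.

S → c c | A a | D A S | c a | D A; D → c c | A a; A → c c | A a | D A S | c a | D A

Unit pairs: A ⇒* {D, S}; S ⇒* {A, D}.
For each unit pair (A, B), copy every non-unit production of B to A, then drop all unit productions.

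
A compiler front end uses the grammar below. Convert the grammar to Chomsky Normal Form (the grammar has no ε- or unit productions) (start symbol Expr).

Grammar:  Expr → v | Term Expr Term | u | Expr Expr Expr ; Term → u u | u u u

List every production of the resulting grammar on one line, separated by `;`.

Expr → v | Term Y1 | u | Expr Y2; Term → X1 X1 | X1 Y3; X1 → u; Y1 → Expr Term; Y2 → Expr Expr; Y3 → X1 X1

Introduce a nonterminal for each terminal appearing in a rule of length ≥ 2: X1 → u.
Binarize each right-hand side of length ≥ 3 by chaining fresh nonterminals (Y1, Y2, …): affected rules were Expr → Term Expr Term; Expr → Expr Expr Expr; Term → X1 X1 X1.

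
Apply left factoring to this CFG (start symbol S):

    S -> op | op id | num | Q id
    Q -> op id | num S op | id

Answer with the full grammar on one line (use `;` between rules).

S -> num | Q id | op S'; Q -> op id | num S op | id; S' -> eps | id

S has alternatives sharing prefix 'op': factor to S → op S' with S' → ε | id.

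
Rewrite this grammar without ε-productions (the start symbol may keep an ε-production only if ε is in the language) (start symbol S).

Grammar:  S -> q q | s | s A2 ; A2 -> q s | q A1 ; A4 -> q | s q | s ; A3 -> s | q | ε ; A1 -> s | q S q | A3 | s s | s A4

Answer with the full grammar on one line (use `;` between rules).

S -> q q | s | s A2; A2 -> q s | q A1 | q; A4 -> q | s q | s; A3 -> s | q; A1 -> s | q S q | A3 | s s | s A4

Nullable set = {A1, A3}.
ε ∉ L(G), so no ε-production is kept.
Expand every rule over subsets of its nullable positions: A2 → q A1 gives q A1 | q.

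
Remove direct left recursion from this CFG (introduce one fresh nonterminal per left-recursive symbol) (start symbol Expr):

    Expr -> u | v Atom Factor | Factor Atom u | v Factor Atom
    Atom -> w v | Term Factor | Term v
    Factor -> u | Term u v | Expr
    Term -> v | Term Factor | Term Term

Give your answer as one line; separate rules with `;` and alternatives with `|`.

Expr -> u | v Atom Factor | Factor Atom u | v Factor Atom; Atom -> w v | Term Factor | Term v; Factor -> u | Term u v | Expr; Term -> v Term1; Term1 -> Factor Term1 | Term Term1 | ε

Term is directly left-recursive.
For Term: α = {Factor, Term}, β = {v}. Rewrite as Term → β Term1 and Term1 → α Term1 | ε.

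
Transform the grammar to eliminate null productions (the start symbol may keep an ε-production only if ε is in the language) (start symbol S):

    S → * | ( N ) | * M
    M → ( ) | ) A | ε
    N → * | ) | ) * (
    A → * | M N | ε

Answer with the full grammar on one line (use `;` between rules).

S → * | ( N ) | * M; M → ( ) | ) A | ); N → * | ) | ) * (; A → * | M N | N

Nullable set = {A, M}.
ε ∉ L(G), so no ε-production is kept.
Expand every rule over subsets of its nullable positions: M → ) A gives ) A | ). A → M N gives M N | N.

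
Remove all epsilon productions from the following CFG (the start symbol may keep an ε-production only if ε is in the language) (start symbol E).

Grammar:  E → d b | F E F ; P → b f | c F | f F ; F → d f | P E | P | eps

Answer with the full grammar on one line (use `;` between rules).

E → d b | F E F | F E | E F; P → b f | c F | c | f F | f; F → d f | P E | P

Nullable nonterminals: {F}.
ε ∉ L(G), so no ε-production is kept.
Expand every rule over subsets of its nullable positions: E → F E F gives F E F | F E | E F. P → c F gives c F | c. P → f F gives f F | f.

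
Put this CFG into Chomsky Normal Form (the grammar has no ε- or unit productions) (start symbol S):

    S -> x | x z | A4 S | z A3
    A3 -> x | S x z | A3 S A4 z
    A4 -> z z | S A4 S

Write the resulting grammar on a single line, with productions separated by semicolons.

S -> x | X1 X2 | A4 S | X2 A3; A3 -> x | S Y1 | A3 Y2; A4 -> X2 X2 | S Y4; X1 -> x; X2 -> z; Y1 -> X1 X2; Y2 -> S Y3; Y3 -> A4 X2; Y4 -> A4 S

Introduce a nonterminal for each terminal appearing in a rule of length ≥ 2: X1 → x, X2 → z.
Binarize each right-hand side of length ≥ 3 by chaining fresh nonterminals (Y1, Y2, …): affected rules were A3 → S X1 X2; A3 → A3 S A4 X2; A4 → S A4 S.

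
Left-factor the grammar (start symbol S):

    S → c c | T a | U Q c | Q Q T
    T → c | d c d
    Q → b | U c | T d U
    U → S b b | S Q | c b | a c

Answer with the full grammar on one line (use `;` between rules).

S → c c | T a | U Q c | Q Q T; T → c | d c d; Q → b | U c | T d U; U → c b | a c | S U'; U' → b b | Q

U has alternatives sharing prefix 'S': factor to U → S U' with U' → b b | Q.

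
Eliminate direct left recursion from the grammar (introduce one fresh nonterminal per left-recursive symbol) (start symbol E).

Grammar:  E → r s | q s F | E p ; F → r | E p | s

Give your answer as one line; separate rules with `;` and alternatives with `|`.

E → r s E' | q s F E'; F → r | E p | s; E' → p E' | eps

Directly left-recursive nonterminal: E.
For E: α = {p}, β = {r s, q s F}. Rewrite as E → β E' and E' → α E' | ε.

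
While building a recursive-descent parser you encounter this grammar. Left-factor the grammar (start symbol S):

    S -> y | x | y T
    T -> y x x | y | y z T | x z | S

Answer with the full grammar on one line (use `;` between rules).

S -> x | y S'; T -> x z | S | y T'; S' -> ε | T; T' -> x x | ε | z T

S has alternatives sharing prefix 'y': factor to S → y S' with S' → ε | T.
T has alternatives sharing prefix 'y': factor to T → y T' with T' → x x | ε | z T.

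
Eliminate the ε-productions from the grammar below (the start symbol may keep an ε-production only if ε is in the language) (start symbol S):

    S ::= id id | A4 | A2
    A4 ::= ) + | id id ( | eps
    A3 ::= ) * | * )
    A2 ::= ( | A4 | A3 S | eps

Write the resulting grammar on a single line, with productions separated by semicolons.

Nullable nonterminals: {A2, A4, S}.
ε ∈ L(G) since S is nullable, so keep S → ε.
Add the nullable-subset variants: A2 → A3 S gives A3 S | A3.

S ::= id id | A4 | A2 | eps; A4 ::= ) + | id id (; A3 ::= ) * | * ); A2 ::= ( | A4 | A3 S | A3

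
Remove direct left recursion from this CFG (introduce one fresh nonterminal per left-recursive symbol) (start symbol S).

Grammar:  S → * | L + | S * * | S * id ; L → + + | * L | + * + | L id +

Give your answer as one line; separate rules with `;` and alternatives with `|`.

Left recursion appears on S, L.
For S: α = {* *, * id}, β = {*, L +}. Rewrite as S → β S' and S' → α S' | ε.
For L: α = {id +}, β = {+ +, * L, + * +}. Rewrite as L → β L' and L' → α L' | ε.

S → * S' | L + S'; L → + + L' | * L L' | + * + L'; S' → * * S' | * id S' | ε; L' → id + L' | ε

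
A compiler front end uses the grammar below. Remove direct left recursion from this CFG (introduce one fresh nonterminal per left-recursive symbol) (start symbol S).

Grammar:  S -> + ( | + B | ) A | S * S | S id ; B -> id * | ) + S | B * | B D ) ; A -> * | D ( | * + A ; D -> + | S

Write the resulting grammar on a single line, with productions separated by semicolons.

S, B are directly left-recursive.
For S: α = {* S, id}, β = {+ (, + B, ) A}. Rewrite as S → β S' and S' → α S' | ε.
For B: α = {*, D )}, β = {id *, ) + S}. Rewrite as B → β B' and B' → α B' | ε.

S -> + ( S' | + B S' | ) A S'; B -> id * B' | ) + S B'; A -> * | D ( | * + A; D -> + | S; S' -> * S S' | id S' | ε; B' -> * B' | D ) B' | ε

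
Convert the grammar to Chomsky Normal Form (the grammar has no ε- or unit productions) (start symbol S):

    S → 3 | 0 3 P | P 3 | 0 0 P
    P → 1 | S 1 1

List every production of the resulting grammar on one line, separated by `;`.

Introduce a nonterminal for each terminal appearing in a rule of length ≥ 2: X1 → 0, X2 → 3, X3 → 1.
Binarize each right-hand side of length ≥ 3 by chaining fresh nonterminals (Y1, Y2, …): affected rules were S → X1 X2 P; S → X1 X1 P; P → S X3 X3.

S → 3 | X1 Y1 | P X2 | X1 Y2; P → 1 | S Y3; X1 → 0; X2 → 3; X3 → 1; Y1 → X2 P; Y2 → X1 P; Y3 → X3 X3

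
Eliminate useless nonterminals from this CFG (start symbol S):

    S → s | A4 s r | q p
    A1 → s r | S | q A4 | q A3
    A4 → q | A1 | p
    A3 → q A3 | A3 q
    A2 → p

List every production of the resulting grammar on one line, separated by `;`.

S → s | A4 s r | q p; A1 → s r | S | q A4; A4 → q | A1 | p

Generating nonterminals: {A1, A2, A4, S}.
Reachable from S after that: {A1, A4, S}.
Removed useless symbols: {A2, A3} and every production mentioning them.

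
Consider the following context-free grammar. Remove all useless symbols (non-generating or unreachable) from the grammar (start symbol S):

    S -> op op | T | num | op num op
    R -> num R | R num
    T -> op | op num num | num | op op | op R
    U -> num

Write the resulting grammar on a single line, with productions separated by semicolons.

S -> op op | T | num | op num op; T -> op | op num num | num | op op

Generating nonterminals: {S, T, U}.
Reachable from S after that: {S, T}.
Removed useless symbols: {R, U} and every production mentioning them.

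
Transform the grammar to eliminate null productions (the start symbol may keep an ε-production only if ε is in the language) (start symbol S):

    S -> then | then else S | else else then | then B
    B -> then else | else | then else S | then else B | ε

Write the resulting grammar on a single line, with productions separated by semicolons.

S -> then | then else S | else else then | then B; B -> then else | else | then else S | then else B

Nullable set = {B}.
ε ∉ L(G), so no ε-production is kept.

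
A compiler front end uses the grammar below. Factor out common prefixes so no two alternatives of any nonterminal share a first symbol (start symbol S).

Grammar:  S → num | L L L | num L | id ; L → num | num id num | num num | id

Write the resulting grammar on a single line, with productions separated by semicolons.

S has alternatives sharing prefix 'num': factor to S → num S' with S' → ε | L.
L has alternatives sharing prefix 'num': factor to L → num L' with L' → ε | id num | num.

S → L L L | id | num S'; L → id | num L'; S' → epsilon | L; L' → epsilon | id num | num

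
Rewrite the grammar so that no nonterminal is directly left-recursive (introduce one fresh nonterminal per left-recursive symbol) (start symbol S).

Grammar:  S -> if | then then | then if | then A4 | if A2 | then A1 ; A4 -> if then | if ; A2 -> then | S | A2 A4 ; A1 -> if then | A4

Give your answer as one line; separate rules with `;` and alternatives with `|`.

A2 is directly left-recursive.
For A2: α = {A4}, β = {then, S}. Rewrite as A2 → β A2' and A2' → α A2' | ε.

S -> if | then then | then if | then A4 | if A2 | then A1; A4 -> if then | if; A2 -> then A2' | S A2'; A1 -> if then | A4; A2' -> A4 A2' | ε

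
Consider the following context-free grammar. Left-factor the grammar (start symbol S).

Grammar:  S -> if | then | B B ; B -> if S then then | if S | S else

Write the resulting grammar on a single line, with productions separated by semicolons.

B has alternatives sharing prefix 'if S': factor to B → if S B' with B' → then then | ε.

S -> if | then | B B; B -> S else | if S B'; B' -> then then | ε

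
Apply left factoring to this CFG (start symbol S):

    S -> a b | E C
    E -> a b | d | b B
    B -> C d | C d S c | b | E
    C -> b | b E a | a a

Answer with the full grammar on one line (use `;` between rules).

B has alternatives sharing prefix 'C d': factor to B → C d B' with B' → ε | S c.
C has alternatives sharing prefix 'b': factor to C → b C' with C' → ε | E a.

S -> a b | E C; E -> a b | d | b B; B -> b | E | C d B'; C -> a a | b C'; B' -> ε | S c; C' -> ε | E a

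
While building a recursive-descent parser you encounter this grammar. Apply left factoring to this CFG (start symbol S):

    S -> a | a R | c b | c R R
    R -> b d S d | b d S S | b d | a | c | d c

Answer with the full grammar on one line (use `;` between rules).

S -> a S' | c S''; R -> a | c | d c | b d R'; S' -> ε | R; S'' -> b | R R; R' -> ε | S R''; R'' -> d | S

S has alternatives sharing prefix 'a': factor to S → a S' with S' → ε | R.
S has alternatives sharing prefix 'c': factor to S → c S'' with S'' → b | R R.
R has alternatives sharing prefix 'b d': factor to R → b d R' with R' → S d | S S | ε.
R' has alternatives sharing prefix 'S': factor to R' → S R'' with R'' → d | S.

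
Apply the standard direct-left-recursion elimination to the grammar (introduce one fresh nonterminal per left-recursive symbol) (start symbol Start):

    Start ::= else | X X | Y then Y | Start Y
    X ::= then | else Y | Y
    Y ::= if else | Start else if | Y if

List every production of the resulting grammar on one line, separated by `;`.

Start, Y are directly left-recursive.
For Start: α = {Y}, β = {else, X X, Y then Y}. Rewrite as Start → β Start1 and Start1 → α Start1 | ε.
For Y: α = {if}, β = {if else, Start else if}. Rewrite as Y → β Y1 and Y1 → α Y1 | ε.

Start ::= else Start1 | X X Start1 | Y then Y Start1; X ::= then | else Y | Y; Y ::= if else Y1 | Start else if Y1; Start1 ::= Y Start1 | ε; Y1 ::= if Y1 | ε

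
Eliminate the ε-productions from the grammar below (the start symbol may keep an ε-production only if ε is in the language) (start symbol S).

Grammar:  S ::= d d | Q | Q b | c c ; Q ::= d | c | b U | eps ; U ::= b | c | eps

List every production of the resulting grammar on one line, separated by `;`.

S ::= d d | Q | Q b | b | c c | eps; Q ::= d | c | b U | b; U ::= b | c

The nullable symbols are {Q, S, U}.
ε ∈ L(G) since S is nullable, so keep S → ε.
For each production, add variants omitting each subset of nullable occurrences: S → Q b gives Q b | b. Q → b U gives b U | b.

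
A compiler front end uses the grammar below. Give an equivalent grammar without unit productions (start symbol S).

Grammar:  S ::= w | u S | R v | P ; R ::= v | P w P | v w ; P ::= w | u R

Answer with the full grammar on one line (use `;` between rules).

S ::= w | u S | R v | u R; R ::= v | P w P | v w; P ::= w | u R

Unit pairs: S ⇒* {P}.
For every A with A ⇒* B via unit rules, add B's non-unit alternatives to A; then delete every rule of the form X → Y.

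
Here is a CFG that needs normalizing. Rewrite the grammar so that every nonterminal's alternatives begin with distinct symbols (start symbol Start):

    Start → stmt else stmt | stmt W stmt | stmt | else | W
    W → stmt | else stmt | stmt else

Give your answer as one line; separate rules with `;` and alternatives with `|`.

Start has alternatives sharing prefix 'stmt': factor to Start → stmt Start1 with Start1 → else stmt | W stmt | ε.
W has alternatives sharing prefix 'stmt': factor to W → stmt W1 with W1 → ε | else.

Start → else | W | stmt Start1; W → else stmt | stmt W1; Start1 → else stmt | W stmt | ε; W1 → ε | else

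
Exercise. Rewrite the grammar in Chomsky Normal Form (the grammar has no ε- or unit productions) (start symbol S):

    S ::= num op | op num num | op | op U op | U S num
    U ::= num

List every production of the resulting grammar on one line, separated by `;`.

Introduce a nonterminal for each terminal appearing in a rule of length ≥ 2: X1 → num, X2 → op.
Binarize each right-hand side of length ≥ 3 by chaining fresh nonterminals (Y1, Y2, …): affected rules were S → X2 X1 X1; S → X2 U X2; S → U S X1.

S ::= X1 X2 | X2 Y1 | op | X2 Y2 | U Y3; U ::= num; X1 ::= num; X2 ::= op; Y1 ::= X1 X1; Y2 ::= U X2; Y3 ::= S X1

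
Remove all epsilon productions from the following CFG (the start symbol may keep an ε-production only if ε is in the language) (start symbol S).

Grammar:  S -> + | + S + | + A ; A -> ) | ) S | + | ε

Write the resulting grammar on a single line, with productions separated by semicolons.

S -> + | + S + | + A; A -> ) | ) S | +

The nullable symbols are {A}.
ε ∉ L(G), so no ε-production is kept.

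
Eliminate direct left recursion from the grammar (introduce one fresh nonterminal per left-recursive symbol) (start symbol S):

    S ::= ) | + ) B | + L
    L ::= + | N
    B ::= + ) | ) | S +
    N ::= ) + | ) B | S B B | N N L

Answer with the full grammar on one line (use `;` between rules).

S ::= ) | + ) B | + L; L ::= + | N; B ::= + ) | ) | S +; N ::= ) + N' | ) B N' | S B B N'; N' ::= N L N' | ε

N is directly left-recursive.
For N: α = {N L}, β = {) +, ) B, S B B}. Rewrite as N → β N' and N' → α N' | ε.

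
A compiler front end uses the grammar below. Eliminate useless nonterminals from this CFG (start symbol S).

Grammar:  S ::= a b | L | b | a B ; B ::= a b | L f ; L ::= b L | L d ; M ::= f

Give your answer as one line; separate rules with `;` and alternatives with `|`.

S ::= a b | b | a B; B ::= a b

Generating nonterminals: {B, M, S}.
Reachable from S after that: {B, S}.
Removed useless symbols: {L, M} and every production mentioning them.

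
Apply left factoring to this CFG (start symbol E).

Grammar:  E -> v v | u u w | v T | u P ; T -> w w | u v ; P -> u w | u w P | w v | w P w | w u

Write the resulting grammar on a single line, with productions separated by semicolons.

E -> v E' | u E''; T -> w w | u v; P -> w P' | u w P''; E' -> v | T; E'' -> u w | P; P' -> v | P w | u; P'' -> ε | P

E has alternatives sharing prefix 'v': factor to E → v E' with E' → v | T.
E has alternatives sharing prefix 'u': factor to E → u E'' with E'' → u w | P.
P has alternatives sharing prefix 'w': factor to P → w P' with P' → v | P w | u.
P has alternatives sharing prefix 'u w': factor to P → u w P'' with P'' → ε | P.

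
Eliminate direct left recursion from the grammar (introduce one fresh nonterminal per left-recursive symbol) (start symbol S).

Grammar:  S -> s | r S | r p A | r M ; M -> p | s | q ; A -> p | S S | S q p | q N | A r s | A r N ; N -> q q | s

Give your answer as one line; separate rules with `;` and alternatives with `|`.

Left recursion appears on A.
For A: α = {r s, r N}, β = {p, S S, S q p, q N}. Rewrite as A → β A' and A' → α A' | ε.

S -> s | r S | r p A | r M; M -> p | s | q; A -> p A' | S S A' | S q p A' | q N A'; N -> q q | s; A' -> r s A' | r N A' | ε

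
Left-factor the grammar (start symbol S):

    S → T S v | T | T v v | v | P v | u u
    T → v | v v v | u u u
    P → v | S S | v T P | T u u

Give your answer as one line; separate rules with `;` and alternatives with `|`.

S has alternatives sharing prefix 'T': factor to S → T S' with S' → S v | ε | v v.
T has alternatives sharing prefix 'v': factor to T → v T' with T' → ε | v v.
P has alternatives sharing prefix 'v': factor to P → v P' with P' → ε | T P.

S → v | P v | u u | T S'; T → u u u | v T'; P → S S | T u u | v P'; S' → S v | epsilon | v v; T' → epsilon | v v; P' → epsilon | T P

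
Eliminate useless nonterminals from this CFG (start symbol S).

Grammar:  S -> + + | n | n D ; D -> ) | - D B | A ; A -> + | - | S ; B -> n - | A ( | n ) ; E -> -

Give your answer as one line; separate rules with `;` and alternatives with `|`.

S -> + + | n | n D; D -> ) | - D B | A; A -> + | - | S; B -> n - | A ( | n )

Generating nonterminals: {A, B, D, E, S}.
Reachable from S after that: {A, B, D, S}.
Removed useless symbols: {E} and every production mentioning them.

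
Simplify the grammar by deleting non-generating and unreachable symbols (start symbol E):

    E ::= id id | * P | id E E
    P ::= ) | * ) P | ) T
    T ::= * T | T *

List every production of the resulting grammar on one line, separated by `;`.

Generating nonterminals: {E, P}.
Reachable from E after that: {E, P}.
Removed useless symbols: {T} and every production mentioning them.

E ::= id id | * P | id E E; P ::= ) | * ) P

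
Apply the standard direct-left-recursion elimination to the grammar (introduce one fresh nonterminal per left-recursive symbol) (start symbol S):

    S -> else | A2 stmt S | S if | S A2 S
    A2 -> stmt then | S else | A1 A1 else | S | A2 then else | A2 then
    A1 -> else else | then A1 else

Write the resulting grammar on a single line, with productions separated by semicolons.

S -> else S' | A2 stmt S S'; A2 -> stmt then A2' | S else A2' | A1 A1 else A2' | S A2'; A1 -> else else | then A1 else; S' -> if S' | A2 S S' | eps; A2' -> then else A2' | then A2' | eps

Left recursion appears on S, A2.
For S: α = {if, A2 S}, β = {else, A2 stmt S}. Rewrite as S → β S' and S' → α S' | ε.
For A2: α = {then else, then}, β = {stmt then, S else, A1 A1 else, S}. Rewrite as A2 → β A2' and A2' → α A2' | ε.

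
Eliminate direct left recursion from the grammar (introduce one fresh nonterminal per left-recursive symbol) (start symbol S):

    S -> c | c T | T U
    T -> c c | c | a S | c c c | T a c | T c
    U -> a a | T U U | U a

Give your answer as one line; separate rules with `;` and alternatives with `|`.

S -> c | c T | T U; T -> c c T' | c T' | a S T' | c c c T'; U -> a a U' | T U U U'; T' -> a c T' | c T' | ε; U' -> a U' | ε

Left recursion appears on T, U.
For T: α = {a c, c}, β = {c c, c, a S, c c c}. Rewrite as T → β T' and T' → α T' | ε.
For U: α = {a}, β = {a a, T U U}. Rewrite as U → β U' and U' → α U' | ε.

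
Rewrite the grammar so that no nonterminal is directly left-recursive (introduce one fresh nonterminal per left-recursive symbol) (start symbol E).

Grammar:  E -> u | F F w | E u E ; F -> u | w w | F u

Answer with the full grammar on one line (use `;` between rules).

Left recursion appears on E, F.
For E: α = {u E}, β = {u, F F w}. Rewrite as E → β E' and E' → α E' | ε.
For F: α = {u}, β = {u, w w}. Rewrite as F → β F' and F' → α F' | ε.

E -> u E' | F F w E'; F -> u F' | w w F'; E' -> u E E' | ε; F' -> u F' | ε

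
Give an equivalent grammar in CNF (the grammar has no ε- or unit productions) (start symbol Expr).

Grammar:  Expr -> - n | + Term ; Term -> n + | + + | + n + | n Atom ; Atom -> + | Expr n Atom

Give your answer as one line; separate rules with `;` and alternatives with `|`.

Introduce a nonterminal for each terminal appearing in a rule of length ≥ 2: X1 → -, X2 → n, X3 → +.
Binarize each right-hand side of length ≥ 3 by chaining fresh nonterminals (Y1, Y2, …): affected rules were Term → X3 X2 X3; Atom → Expr X2 Atom.

Expr -> X1 X2 | X3 Term; Term -> X2 X3 | X3 X3 | X3 Y1 | X2 Atom; Atom -> + | Expr Y2; X1 -> -; X2 -> n; X3 -> +; Y1 -> X2 X3; Y2 -> X2 Atom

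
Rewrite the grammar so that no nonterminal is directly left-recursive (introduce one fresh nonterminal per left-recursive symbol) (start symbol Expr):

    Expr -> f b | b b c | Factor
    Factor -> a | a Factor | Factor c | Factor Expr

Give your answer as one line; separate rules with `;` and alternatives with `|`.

Directly left-recursive nonterminal: Factor.
For Factor: α = {c, Expr}, β = {a, a Factor}. Rewrite as Factor → β Factor1 and Factor1 → α Factor1 | ε.

Expr -> f b | b b c | Factor; Factor -> a Factor1 | a Factor Factor1; Factor1 -> c Factor1 | Expr Factor1 | epsilon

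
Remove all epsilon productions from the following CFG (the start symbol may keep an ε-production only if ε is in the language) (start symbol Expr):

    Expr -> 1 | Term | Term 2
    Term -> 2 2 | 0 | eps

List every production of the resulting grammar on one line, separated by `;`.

Expr -> 1 | Term | Term 2 | 2 | eps; Term -> 2 2 | 0

Nullable nonterminals: {Expr, Term}.
ε ∈ L(G) since Expr is nullable, so keep Expr → ε.
Add the nullable-subset variants: Expr → Term 2 gives Term 2 | 2.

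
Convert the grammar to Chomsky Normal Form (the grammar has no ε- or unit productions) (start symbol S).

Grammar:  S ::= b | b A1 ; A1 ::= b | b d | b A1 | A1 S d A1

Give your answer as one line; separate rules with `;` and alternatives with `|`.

Introduce a nonterminal for each terminal appearing in a rule of length ≥ 2: X1 → b, X2 → d.
Binarize each right-hand side of length ≥ 3 by chaining fresh nonterminals (Y1, Y2, …): affected rules were A1 → A1 S X2 A1.

S ::= b | X1 A1; A1 ::= b | X1 X2 | X1 A1 | A1 Y1; X1 ::= b; X2 ::= d; Y1 ::= S Y2; Y2 ::= X2 A1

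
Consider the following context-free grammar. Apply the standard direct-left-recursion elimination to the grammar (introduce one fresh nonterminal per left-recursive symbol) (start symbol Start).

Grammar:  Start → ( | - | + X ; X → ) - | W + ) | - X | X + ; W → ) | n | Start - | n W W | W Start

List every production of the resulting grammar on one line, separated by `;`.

X, W are directly left-recursive.
For X: α = {+}, β = {) -, W + ), - X}. Rewrite as X → β X1 and X1 → α X1 | ε.
For W: α = {Start}, β = {), n, Start -, n W W}. Rewrite as W → β W1 and W1 → α W1 | ε.

Start → ( | - | + X; X → ) - X1 | W + ) X1 | - X X1; W → ) W1 | n W1 | Start - W1 | n W W W1; X1 → + X1 | eps; W1 → Start W1 | eps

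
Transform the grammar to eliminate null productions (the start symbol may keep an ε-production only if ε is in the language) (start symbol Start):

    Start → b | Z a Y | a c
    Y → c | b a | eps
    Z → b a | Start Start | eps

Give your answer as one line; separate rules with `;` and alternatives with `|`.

Start → b | Z a Y | Z a | a Y | a | a c; Y → c | b a; Z → b a | Start Start

Nullable nonterminals: {Y, Z}.
ε ∉ L(G), so no ε-production is kept.
Add the nullable-subset variants: Start → Z a Y gives Z a Y | Z a | a Y | a.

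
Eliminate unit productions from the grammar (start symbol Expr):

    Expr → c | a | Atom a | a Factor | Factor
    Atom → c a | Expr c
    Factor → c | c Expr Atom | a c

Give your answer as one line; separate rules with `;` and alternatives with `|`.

Unit pairs: Expr ⇒* {Factor}.
For each unit pair (A, B), copy every non-unit production of B to A, then drop all unit productions.

Expr → c | c Expr Atom | a c | a | Atom a | a Factor; Atom → c a | Expr c; Factor → c | c Expr Atom | a c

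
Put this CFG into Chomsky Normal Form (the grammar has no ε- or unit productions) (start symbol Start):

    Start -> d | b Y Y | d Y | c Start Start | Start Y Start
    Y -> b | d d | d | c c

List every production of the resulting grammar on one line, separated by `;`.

Start -> d | X1 Y1 | X2 Y | X3 Y2 | Start Y3; Y -> b | X2 X2 | d | X3 X3; X1 -> b; X2 -> d; X3 -> c; Y1 -> Y Y; Y2 -> Start Start; Y3 -> Y Start

Introduce a nonterminal for each terminal appearing in a rule of length ≥ 2: X1 → b, X2 → d, X3 → c.
Binarize each right-hand side of length ≥ 3 by chaining fresh nonterminals (Y1, Y2, …): affected rules were Start → X1 Y Y; Start → X3 Start Start; Start → Start Y Start.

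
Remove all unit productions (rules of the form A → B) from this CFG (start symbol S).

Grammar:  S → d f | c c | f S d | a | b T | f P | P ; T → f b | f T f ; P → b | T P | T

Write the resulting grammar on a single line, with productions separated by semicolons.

S → d f | c c | f S d | a | b T | f P | b | T P | f b | f T f; T → f b | f T f; P → b | T P | f b | f T f

Unit pairs: P ⇒* {T}; S ⇒* {P, T}.
For every A with A ⇒* B via unit rules, add B's non-unit alternatives to A; then delete every rule of the form X → Y.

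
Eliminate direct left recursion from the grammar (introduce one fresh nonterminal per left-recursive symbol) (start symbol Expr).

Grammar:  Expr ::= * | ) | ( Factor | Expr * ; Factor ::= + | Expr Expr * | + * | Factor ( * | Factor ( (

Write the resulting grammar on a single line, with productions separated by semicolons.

Left recursion appears on Expr, Factor.
For Expr: α = {*}, β = {*, ), ( Factor}. Rewrite as Expr → β Expr1 and Expr1 → α Expr1 | ε.
For Factor: α = {( *, ( (}, β = {+, Expr Expr *, + *}. Rewrite as Factor → β Factor1 and Factor1 → α Factor1 | ε.

Expr ::= * Expr1 | ) Expr1 | ( Factor Expr1; Factor ::= + Factor1 | Expr Expr * Factor1 | + * Factor1; Expr1 ::= * Expr1 | ε; Factor1 ::= ( * Factor1 | ( ( Factor1 | ε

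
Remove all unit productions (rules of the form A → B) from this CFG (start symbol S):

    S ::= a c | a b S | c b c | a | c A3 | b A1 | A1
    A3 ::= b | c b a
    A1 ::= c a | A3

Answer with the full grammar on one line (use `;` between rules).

Unit pairs: A1 ⇒* {A3}; S ⇒* {A1, A3}.
For every A with A ⇒* B via unit rules, add B's non-unit alternatives to A; then delete every rule of the form X → Y.

S ::= c a | a c | a b S | c b c | a | c A3 | b A1 | b | c b a; A3 ::= b | c b a; A1 ::= c a | b | c b a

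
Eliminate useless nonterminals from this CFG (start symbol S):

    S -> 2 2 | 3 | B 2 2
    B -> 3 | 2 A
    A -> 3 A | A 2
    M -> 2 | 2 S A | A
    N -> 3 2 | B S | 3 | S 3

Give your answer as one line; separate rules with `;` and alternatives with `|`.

Generating nonterminals: {B, M, N, S}.
Reachable from S after that: {B, S}.
Removed useless symbols: {A, M, N} and every production mentioning them.

S -> 2 2 | 3 | B 2 2; B -> 3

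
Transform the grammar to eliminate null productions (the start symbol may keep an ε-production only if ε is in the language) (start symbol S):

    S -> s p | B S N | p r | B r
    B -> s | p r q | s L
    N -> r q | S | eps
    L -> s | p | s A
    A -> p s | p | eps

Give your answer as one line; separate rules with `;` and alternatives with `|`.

Nullable set = {A, N}.
ε ∉ L(G), so no ε-production is kept.
Add the nullable-subset variants: S → B S N gives B S N | B S.

S -> s p | B S N | B S | p r | B r; B -> s | p r q | s L; N -> r q | S; L -> s | p | s A; A -> p s | p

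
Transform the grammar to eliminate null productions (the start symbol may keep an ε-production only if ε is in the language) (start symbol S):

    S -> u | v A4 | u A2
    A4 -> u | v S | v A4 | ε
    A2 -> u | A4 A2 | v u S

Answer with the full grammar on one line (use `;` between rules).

S -> u | v A4 | v | u A2; A4 -> u | v S | v A4 | v; A2 -> u | A4 A2 | v u S

Nullable set = {A4}.
ε ∉ L(G), so no ε-production is kept.
For each production, add variants omitting each subset of nullable occurrences: S → v A4 gives v A4 | v. A4 → v A4 gives v A4 | v.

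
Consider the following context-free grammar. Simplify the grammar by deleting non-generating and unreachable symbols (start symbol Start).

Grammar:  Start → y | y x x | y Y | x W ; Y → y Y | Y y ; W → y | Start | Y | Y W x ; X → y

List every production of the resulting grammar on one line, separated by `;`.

Generating nonterminals: {Start, W, X}.
Reachable from Start after that: {Start, W}.
Removed useless symbols: {X, Y} and every production mentioning them.

Start → y | y x x | x W; W → y | Start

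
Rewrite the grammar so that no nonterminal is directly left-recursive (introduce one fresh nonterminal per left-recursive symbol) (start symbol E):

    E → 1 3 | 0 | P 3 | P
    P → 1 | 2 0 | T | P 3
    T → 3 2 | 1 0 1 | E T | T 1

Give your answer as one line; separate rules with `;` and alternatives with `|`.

E → 1 3 | 0 | P 3 | P; P → 1 P' | 2 0 P' | T P'; T → 3 2 T' | 1 0 1 T' | E T T'; P' → 3 P' | ε; T' → 1 T' | ε

Directly left-recursive nonterminals: P, T.
For P: α = {3}, β = {1, 2 0, T}. Rewrite as P → β P' and P' → α P' | ε.
For T: α = {1}, β = {3 2, 1 0 1, E T}. Rewrite as T → β T' and T' → α T' | ε.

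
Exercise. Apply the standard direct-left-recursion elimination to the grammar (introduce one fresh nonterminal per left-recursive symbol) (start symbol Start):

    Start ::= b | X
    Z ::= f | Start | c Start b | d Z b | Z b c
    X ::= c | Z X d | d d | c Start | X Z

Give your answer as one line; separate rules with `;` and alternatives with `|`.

Start ::= b | X; Z ::= f Z1 | Start Z1 | c Start b Z1 | d Z b Z1; X ::= c X1 | Z X d X1 | d d X1 | c Start X1; Z1 ::= b c Z1 | ε; X1 ::= Z X1 | ε

Directly left-recursive nonterminals: Z, X.
For Z: α = {b c}, β = {f, Start, c Start b, d Z b}. Rewrite as Z → β Z1 and Z1 → α Z1 | ε.
For X: α = {Z}, β = {c, Z X d, d d, c Start}. Rewrite as X → β X1 and X1 → α X1 | ε.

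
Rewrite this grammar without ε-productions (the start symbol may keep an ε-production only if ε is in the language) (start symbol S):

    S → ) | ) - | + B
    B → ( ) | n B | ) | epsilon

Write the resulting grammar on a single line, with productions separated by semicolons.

S → ) | ) - | + B | +; B → ( ) | n B | n | )

Nullable set = {B}.
ε ∉ L(G), so no ε-production is kept.
Expand every rule over subsets of its nullable positions: S → + B gives + B | +. B → n B gives n B | n.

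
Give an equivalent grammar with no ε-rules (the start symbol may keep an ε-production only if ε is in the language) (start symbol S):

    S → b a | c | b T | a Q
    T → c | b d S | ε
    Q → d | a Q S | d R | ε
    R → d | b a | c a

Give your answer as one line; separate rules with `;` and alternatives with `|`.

Nullable nonterminals: {Q, T}.
ε ∉ L(G), so no ε-production is kept.
Add the nullable-subset variants: S → b T gives b T | b. S → a Q gives a Q | a. Q → a Q S gives a Q S | a S.

S → b a | c | b T | b | a Q | a; T → c | b d S; Q → d | a Q S | a S | d R; R → d | b a | c a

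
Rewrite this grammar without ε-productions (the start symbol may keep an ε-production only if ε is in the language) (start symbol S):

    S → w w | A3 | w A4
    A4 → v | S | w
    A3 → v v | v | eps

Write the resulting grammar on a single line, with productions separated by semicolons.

S → w w | A3 | w A4 | w | eps; A4 → v | S | w; A3 → v v | v

The nullable symbols are {A3, A4, S}.
ε ∈ L(G) since S is nullable, so keep S → ε.
For each production, add variants omitting each subset of nullable occurrences: S → w A4 gives w A4 | w.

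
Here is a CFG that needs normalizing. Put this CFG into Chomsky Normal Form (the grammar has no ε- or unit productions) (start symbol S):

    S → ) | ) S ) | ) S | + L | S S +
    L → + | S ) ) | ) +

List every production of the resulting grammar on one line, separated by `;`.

S → ) | X1 Y1 | X1 S | X2 L | S Y2; L → + | S Y3 | X1 X2; X1 → ); X2 → +; Y1 → S X1; Y2 → S X2; Y3 → X1 X1

Introduce a nonterminal for each terminal appearing in a rule of length ≥ 2: X1 → ), X2 → +.
Binarize each right-hand side of length ≥ 3 by chaining fresh nonterminals (Y1, Y2, …): affected rules were S → X1 S X1; S → S S X2; L → S X1 X1.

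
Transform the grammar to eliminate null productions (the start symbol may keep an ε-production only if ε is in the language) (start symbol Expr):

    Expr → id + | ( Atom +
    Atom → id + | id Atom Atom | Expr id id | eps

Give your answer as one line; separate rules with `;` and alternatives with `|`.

Expr → id + | ( Atom + | ( +; Atom → id + | id Atom Atom | id Atom | id | Expr id id

Nullable set = {Atom}.
ε ∉ L(G), so no ε-production is kept.
Add the nullable-subset variants: Expr → ( Atom + gives ( Atom + | ( +. Atom → id Atom Atom gives id Atom Atom | id Atom | id.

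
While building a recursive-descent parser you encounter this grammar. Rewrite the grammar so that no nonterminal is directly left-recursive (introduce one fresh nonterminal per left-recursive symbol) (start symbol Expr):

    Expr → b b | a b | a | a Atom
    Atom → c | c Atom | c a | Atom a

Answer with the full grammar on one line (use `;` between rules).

Atom is directly left-recursive.
For Atom: α = {a}, β = {c, c Atom, c a}. Rewrite as Atom → β Atom1 and Atom1 → α Atom1 | ε.

Expr → b b | a b | a | a Atom; Atom → c Atom1 | c Atom Atom1 | c a Atom1; Atom1 → a Atom1 | ε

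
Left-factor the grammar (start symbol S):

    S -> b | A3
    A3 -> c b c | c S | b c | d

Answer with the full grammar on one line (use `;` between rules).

A3 has alternatives sharing prefix 'c': factor to A3 → c A3' with A3' → b c | S.

S -> b | A3; A3 -> b c | d | c A3'; A3' -> b c | S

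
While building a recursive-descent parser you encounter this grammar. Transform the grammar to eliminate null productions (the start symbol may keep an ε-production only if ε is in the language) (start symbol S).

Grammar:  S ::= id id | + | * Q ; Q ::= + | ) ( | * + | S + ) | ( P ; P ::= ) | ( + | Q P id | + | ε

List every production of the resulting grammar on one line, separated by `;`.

Nullable nonterminals: {P}.
ε ∉ L(G), so no ε-production is kept.
For each production, add variants omitting each subset of nullable occurrences: Q → ( P gives ( P | (. P → Q P id gives Q P id | Q id.

S ::= id id | + | * Q; Q ::= + | ) ( | * + | S + ) | ( P | (; P ::= ) | ( + | Q P id | Q id | +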